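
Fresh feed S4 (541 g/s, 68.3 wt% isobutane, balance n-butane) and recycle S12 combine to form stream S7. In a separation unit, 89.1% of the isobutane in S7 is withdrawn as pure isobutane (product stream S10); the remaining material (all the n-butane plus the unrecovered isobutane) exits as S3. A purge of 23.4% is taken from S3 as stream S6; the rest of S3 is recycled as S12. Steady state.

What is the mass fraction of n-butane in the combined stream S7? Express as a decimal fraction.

0.645

n-butane enters only via S4 and leaves only via the purge: 541×0.317 = 0.234×(n-butane in S3), and the separation unit passes all n-butane, so n-butane in S7 = n-butane in S3 = 732.89 g/s.
isobutane in S7: m_A = 541×0.683 + (1−0.234)·(1−0.891)·m_A, so m_A = 369.5/0.9165 = 403.16 g/s.
S7 = 403.16 + 732.89 = 1136.1 g/s.
n-butane fraction in S7 = 732.89/1136.1 = 0.645.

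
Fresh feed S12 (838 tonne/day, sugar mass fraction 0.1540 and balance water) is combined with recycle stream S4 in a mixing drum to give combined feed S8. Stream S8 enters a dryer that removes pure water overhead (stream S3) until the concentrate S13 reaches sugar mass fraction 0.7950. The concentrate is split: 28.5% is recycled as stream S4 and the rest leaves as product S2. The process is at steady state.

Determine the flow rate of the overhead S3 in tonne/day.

675.7 tonne/day

Overall sugar balance (none leaves overhead): sugar in fresh feed = sugar in product, i.e. 838×0.154 = (1−0.285)·S13·0.795.
S13 = 129.05/(0.795×0.715) = 227.03 tonne/day.
Recycle S4 = 0.285×227.03 = 64.705 tonne/day.
Combined feed S8 = 838 + 64.705 = 902.7 tonne/day.
Overhead S3 = S8 − S13 = 902.7 − 227.03 = 675.67 tonne/day.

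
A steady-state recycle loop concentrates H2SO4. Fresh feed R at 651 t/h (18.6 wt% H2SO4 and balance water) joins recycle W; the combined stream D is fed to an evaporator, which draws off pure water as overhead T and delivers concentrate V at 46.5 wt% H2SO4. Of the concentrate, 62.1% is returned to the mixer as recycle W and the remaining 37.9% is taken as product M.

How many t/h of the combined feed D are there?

1078 t/h

Overall H2SO4 balance (none leaves overhead): H2SO4 in fresh feed = H2SO4 in product, i.e. 651×0.186 = (1−0.621)·V·0.465.
V = 121.09/(0.465×0.379) = 687.07 t/h.
Recycle W = 0.621×687.07 = 426.67 t/h.
Combined feed D = 651 + 426.67 = 1077.7 t/h.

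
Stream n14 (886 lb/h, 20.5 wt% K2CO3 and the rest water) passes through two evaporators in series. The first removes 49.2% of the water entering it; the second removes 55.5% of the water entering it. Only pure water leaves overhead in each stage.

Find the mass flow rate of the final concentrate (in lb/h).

water in feed = 886×0.795 = 704.37 lb/h.
After stage 1: water left = (1−0.492)×704.37 = 357.82; stream total = 539.45 lb/h.
After stage 2: water left = (1−0.555)×357.82 = 159.23; final concentrate = 340.86 lb/h.

340.9 lb/h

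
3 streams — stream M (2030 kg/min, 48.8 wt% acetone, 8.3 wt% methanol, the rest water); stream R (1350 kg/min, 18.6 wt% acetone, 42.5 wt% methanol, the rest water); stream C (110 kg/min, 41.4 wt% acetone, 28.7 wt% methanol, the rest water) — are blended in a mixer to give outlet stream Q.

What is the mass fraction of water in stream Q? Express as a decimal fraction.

Total flow out = 2030 + 1350 + 110 = 3490 kg/min.
water in = 2030×0.429 + 1350×0.389 + 110×0.299 = 1428.9 kg/min.
water mass fraction in Q = 1428.9/3490 = 0.409.

0.409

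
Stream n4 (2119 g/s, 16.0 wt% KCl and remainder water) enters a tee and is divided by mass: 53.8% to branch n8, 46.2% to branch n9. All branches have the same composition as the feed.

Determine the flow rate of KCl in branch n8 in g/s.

182.4 g/s

Branch n8 total = 0.538×2119 = 1140 g/s.
KCl in n8 = 0.160×1140 = 182.4 g/s.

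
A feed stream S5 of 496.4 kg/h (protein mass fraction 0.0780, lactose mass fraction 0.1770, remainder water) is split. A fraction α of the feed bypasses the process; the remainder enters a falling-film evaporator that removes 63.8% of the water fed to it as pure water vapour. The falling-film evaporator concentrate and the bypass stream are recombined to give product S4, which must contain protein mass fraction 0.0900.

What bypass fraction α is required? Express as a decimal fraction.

0.719

All 496.4×0.078 = 38.719 kg/h of protein reaches S4, so S4 = 38.719/0.090 = 430.21 kg/h and vapour = 66.187 kg/h.
The evaporator receives (1−α)·496.4 of feed at 0.745 water and removes 0.638 of that water:
0.638×0.745×(1−α)×496.4 = 66.187
(1−α) = 66.187/235.94 = 0.2805;  α = 0.7195.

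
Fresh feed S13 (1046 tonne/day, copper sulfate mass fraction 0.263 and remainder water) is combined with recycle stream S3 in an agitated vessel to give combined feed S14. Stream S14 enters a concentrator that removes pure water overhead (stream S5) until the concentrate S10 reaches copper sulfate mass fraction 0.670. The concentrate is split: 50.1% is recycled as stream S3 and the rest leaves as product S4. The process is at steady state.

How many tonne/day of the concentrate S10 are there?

822.8 tonne/day

Overall copper sulfate balance (none leaves overhead): copper sulfate in fresh feed = copper sulfate in product, i.e. 1046×0.263 = (1−0.501)·S10·0.670.
S10 = 275.1/(0.670×0.499) = 822.83 tonne/day.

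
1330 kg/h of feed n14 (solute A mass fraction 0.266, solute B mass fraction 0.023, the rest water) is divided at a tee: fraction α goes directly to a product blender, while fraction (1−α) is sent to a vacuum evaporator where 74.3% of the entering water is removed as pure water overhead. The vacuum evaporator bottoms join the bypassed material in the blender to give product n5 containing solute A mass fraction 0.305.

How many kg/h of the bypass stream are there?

1008 kg/h

All 1330×0.266 = 353.78 kg/h of solute A reaches n5, so n5 = 353.78/0.305 = 1159.9 kg/h and vapour = 170.07 kg/h.
The evaporator receives (1−α)·1330 of feed at 0.711 water and removes 0.743 of that water:
0.743×0.711×(1−α)×1330 = 170.07
(1−α) = 170.07/702.6 = 0.2421;  α = 0.7579.
Bypass flow = 0.7579×1330 = 1008.1 kg/h.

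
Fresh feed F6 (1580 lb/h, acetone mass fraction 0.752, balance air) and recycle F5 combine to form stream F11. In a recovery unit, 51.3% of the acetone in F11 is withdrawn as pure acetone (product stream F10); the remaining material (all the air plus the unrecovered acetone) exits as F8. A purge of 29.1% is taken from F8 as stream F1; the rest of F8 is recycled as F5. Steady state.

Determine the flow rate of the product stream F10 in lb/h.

931 lb/h

acetone in F11: m_A = 1580×0.752 + (1−0.291)·(1−0.513)·m_A, so m_A = 1188.2/0.6547 = 1814.8 lb/h.
Product F10 = 0.513×1814.8 = 930.98 lb/h.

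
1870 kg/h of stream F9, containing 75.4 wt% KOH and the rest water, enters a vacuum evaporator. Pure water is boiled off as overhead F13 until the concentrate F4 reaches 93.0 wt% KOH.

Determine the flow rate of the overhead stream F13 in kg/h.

353.9 kg/h

KOH is conserved: 1870×0.754 = 1410 kg/h all reports to the concentrate.
Concentrate = 1410/(target fraction) = 1516.1 kg/h.
Overhead = 1870 − 1516.1 = 353.89 kg/h.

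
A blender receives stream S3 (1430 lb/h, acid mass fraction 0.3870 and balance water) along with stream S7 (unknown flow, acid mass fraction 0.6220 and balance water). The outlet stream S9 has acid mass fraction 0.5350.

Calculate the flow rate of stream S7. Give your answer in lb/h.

2433 lb/h

Let S7 be the unknown flow. Total out = 1430 + S7.
acid balance: 553.41 + 0.622·S7 = 0.535·(1430 + S7)
(0.622 − 0.535)·S7 = 0.535×1430 − 553.41 = 211.64
S7 = 211.64 / 0.087 = 2432.6 lb/h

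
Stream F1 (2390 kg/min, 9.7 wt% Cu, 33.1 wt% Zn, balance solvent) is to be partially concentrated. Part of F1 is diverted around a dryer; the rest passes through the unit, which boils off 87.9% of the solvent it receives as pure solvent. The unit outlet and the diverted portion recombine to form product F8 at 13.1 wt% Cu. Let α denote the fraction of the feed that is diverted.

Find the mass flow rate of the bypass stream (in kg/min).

1156 kg/min

All 2390×0.097 = 231.83 kg/min of Cu reaches F8, so F8 = 231.83/0.131 = 1769.7 kg/min and vapour = 620.31 kg/min.
The evaporator receives (1−α)·2390 of feed at 0.572 solvent and removes 0.879 of that solvent:
0.879×0.572×(1−α)×2390 = 620.31
(1−α) = 620.31/1201.7 = 0.5162;  α = 0.4838.
Bypass flow = 0.4838×2390 = 1156.3 kg/min.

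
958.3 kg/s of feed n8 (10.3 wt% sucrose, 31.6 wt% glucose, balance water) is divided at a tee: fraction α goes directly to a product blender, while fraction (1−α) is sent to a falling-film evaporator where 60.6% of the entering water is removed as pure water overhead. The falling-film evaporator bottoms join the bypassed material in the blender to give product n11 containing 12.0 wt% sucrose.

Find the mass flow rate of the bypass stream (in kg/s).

All 958.3×0.103 = 98.705 kg/s of sucrose reaches n11, so n11 = 98.705/0.120 = 822.54 kg/s and vapour = 135.76 kg/s.
The evaporator receives (1−α)·958.3 of feed at 0.581 water and removes 0.606 of that water:
0.606×0.581×(1−α)×958.3 = 135.76
(1−α) = 135.76/337.4 = 0.4024;  α = 0.5976.
Bypass flow = 0.5976×958.3 = 572.71 kg/s.

572.7 kg/s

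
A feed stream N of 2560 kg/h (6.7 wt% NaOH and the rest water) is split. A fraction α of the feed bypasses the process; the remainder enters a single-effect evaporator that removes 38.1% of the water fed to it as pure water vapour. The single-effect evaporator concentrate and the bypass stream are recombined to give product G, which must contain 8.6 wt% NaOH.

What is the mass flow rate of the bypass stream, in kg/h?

968.9 kg/h

All 2560×0.067 = 171.52 kg/h of NaOH reaches G, so G = 171.52/0.086 = 1994.4 kg/h and vapour = 565.58 kg/h.
The evaporator receives (1−α)·2560 of feed at 0.933 water and removes 0.381 of that water:
0.381×0.933×(1−α)×2560 = 565.58
(1−α) = 565.58/910.01 = 0.6215;  α = 0.3785.
Bypass flow = 0.3785×2560 = 968.93 kg/h.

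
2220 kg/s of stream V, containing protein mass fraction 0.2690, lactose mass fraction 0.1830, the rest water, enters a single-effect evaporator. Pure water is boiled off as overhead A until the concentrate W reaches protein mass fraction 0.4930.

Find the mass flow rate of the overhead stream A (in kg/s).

protein is conserved: 2220×0.269 = 597.18 kg/s all reports to the concentrate.
Concentrate = 597.18/(target fraction) = 1211.3 kg/s.
Overhead = 2220 − 1211.3 = 1008.7 kg/s.

1009 kg/s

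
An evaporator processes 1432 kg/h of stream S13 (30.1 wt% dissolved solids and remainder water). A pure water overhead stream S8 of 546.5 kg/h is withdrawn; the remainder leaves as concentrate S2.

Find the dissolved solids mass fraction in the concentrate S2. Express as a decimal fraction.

0.487

dissolved solids is not removed: 1432×0.301 = 431.03 kg/h of dissolved solids enters S2.
Concentrate = 1432 − 546.5 = 885.5 kg/h.
Mass fraction = 431.03/885.5 = 0.487.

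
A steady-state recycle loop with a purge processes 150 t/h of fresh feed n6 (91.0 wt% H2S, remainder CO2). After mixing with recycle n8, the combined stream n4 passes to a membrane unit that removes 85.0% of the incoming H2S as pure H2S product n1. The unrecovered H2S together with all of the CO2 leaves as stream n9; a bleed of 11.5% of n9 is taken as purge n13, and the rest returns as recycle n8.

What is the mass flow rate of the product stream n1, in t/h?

133.8 t/h

H2S in n4: m_A = 150×0.910 + (1−0.115)·(1−0.850)·m_A, so m_A = 136.5/0.8672 = 157.39 t/h.
Product n1 = 0.850×157.39 = 133.78 t/h.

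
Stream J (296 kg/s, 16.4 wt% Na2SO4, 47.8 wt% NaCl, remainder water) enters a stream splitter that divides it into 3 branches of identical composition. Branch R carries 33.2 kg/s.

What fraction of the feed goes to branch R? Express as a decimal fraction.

0.112

Fraction to R = 33.2/296 = 0.1122.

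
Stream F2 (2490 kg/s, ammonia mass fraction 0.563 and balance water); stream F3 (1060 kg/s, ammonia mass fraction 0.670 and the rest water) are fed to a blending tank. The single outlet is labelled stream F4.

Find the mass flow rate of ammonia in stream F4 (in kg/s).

ammonia out = ammonia in = 2490×0.563 + 1060×0.670 = 2112.1 kg/s.

2112 kg/s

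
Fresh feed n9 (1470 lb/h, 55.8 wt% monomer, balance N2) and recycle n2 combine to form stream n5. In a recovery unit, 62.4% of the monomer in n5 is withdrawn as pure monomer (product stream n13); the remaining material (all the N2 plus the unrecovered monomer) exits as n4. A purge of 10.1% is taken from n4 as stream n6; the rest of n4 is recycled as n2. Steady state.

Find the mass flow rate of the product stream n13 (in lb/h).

monomer in n5: m_A = 1470×0.558 + (1−0.101)·(1−0.624)·m_A, so m_A = 820.26/0.6620 = 1239.1 lb/h.
Product n13 = 0.624×1239.1 = 773.2 lb/h.

773.2 lb/h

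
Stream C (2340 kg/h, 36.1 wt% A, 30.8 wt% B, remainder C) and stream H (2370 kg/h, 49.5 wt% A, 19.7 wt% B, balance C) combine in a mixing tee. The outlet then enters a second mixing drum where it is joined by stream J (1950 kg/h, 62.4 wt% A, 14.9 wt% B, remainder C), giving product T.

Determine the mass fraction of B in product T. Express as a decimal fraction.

0.2219

Overall, product flow = 6660 kg/h.
B in = 2340×0.308 + 2370×0.197 + 1950×0.149 = 1478.2 kg/h.
B fraction in T = 0.2219.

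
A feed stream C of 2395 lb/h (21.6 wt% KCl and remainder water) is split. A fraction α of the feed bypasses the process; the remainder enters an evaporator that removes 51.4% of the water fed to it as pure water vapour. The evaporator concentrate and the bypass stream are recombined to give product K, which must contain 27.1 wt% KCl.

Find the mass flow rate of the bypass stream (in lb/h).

All 2395×0.216 = 517.32 lb/h of KCl reaches K, so K = 517.32/0.271 = 1908.9 lb/h and vapour = 486.07 lb/h.
The evaporator receives (1−α)·2395 of feed at 0.784 water and removes 0.514 of that water:
0.514×0.784×(1−α)×2395 = 486.07
(1−α) = 486.07/965.13 = 0.5036;  α = 0.4964.
Bypass flow = 0.4964×2395 = 1188.8 lb/h.

1189 lb/h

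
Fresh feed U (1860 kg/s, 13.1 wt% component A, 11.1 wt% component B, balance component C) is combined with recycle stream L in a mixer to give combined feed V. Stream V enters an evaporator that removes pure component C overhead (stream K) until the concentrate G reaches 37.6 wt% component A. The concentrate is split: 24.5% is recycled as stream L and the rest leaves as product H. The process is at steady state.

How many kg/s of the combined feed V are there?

Overall component A balance (none leaves overhead): component A in fresh feed = component A in product, i.e. 1860×0.131 = (1−0.245)·G·0.376.
G = 243.66/(0.376×0.755) = 858.32 kg/s.
Recycle L = 0.245×858.32 = 210.29 kg/s.
Combined feed V = 1860 + 210.29 = 2070.3 kg/s.

2070 kg/s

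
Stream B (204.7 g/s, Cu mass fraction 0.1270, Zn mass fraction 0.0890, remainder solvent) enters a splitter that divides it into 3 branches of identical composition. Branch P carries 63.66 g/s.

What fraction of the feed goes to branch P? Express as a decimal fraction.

0.311

Fraction to P = 63.66/204.7 = 0.3110.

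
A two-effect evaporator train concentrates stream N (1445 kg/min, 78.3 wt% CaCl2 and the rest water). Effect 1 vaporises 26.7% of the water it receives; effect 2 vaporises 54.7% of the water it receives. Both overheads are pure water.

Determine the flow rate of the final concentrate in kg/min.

water in feed = 1445×0.217 = 313.56 kg/min.
After stage 1: water left = (1−0.267)×313.56 = 229.84; stream total = 1361.3 kg/min.
After stage 2: water left = (1−0.547)×229.84 = 104.12; final concentrate = 1235.6 kg/min.

1236 kg/min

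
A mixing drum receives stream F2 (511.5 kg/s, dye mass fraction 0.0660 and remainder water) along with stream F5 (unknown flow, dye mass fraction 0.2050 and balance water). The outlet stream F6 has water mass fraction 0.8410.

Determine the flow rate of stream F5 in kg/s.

1034 kg/s

Let F5 be the unknown flow. Total out = 511.5 + F5.
water balance: 477.74 + 0.795·F5 = 0.841·(511.5 + F5)
(0.795 − 0.841)·F5 = 0.841×511.5 − 477.74 = -47.57
F5 = -47.57 / -0.046 = 1034.1 kg/s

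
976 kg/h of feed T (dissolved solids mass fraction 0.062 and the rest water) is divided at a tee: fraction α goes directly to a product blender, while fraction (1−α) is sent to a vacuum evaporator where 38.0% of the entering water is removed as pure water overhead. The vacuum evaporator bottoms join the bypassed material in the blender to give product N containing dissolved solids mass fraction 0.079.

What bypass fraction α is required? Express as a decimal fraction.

0.396

All 976×0.062 = 60.512 kg/h of dissolved solids reaches N, so N = 60.512/0.079 = 765.97 kg/h and vapour = 210.03 kg/h.
The evaporator receives (1−α)·976 of feed at 0.938 water and removes 0.380 of that water:
0.380×0.938×(1−α)×976 = 210.03
(1−α) = 210.03/347.89 = 0.6037;  α = 0.3963.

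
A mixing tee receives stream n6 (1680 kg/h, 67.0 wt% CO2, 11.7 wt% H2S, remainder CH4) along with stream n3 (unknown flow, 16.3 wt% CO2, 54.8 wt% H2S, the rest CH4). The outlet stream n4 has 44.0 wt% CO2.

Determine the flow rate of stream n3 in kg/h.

Let n3 be the unknown flow. Total out = 1680 + n3.
CO2 balance: 1125.6 + 0.163·n3 = 0.440·(1680 + n3)
(0.163 − 0.440)·n3 = 0.440×1680 − 1125.6 = -386.4
n3 = -386.4 / -0.277 = 1394.9 kg/h

1395 kg/h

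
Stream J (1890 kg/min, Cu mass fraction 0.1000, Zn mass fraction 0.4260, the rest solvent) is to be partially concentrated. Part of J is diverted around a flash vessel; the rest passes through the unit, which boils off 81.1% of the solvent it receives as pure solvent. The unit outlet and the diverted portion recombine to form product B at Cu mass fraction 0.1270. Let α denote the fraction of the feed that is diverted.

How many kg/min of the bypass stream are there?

All 1890×0.100 = 189 kg/min of Cu reaches B, so B = 189/0.127 = 1488.2 kg/min and vapour = 401.81 kg/min.
The evaporator receives (1−α)·1890 of feed at 0.474 solvent and removes 0.811 of that solvent:
0.811×0.474×(1−α)×1890 = 401.81
(1−α) = 401.81/726.54 = 0.5530;  α = 0.4470.
Bypass flow = 0.4470×1890 = 844.74 kg/min.

844.7 kg/min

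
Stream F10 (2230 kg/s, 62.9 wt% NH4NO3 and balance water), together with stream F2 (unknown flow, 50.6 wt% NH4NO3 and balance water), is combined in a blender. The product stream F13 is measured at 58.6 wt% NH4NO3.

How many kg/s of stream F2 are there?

Let F2 be the unknown flow. Total out = 2230 + F2.
NH4NO3 balance: 1402.7 + 0.506·F2 = 0.586·(2230 + F2)
(0.506 − 0.586)·F2 = 0.586×2230 − 1402.7 = -95.89
F2 = -95.89 / -0.080 = 1198.6 kg/s

1199 kg/s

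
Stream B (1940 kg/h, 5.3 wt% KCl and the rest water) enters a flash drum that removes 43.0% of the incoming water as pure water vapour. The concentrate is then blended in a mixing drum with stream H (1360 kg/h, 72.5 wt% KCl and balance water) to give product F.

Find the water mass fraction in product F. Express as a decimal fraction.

Vapour removed = 0.430×0.947×1940 = 789.99 kg/h; concentrate = 1150 kg/h.
water reaching the mixer = 1047.2 (from concentrate) + 1360×0.275 = 1421.2 kg/h.
Product flow = 1150 + 1360 = 2510 kg/h; water fraction = 0.566.

0.566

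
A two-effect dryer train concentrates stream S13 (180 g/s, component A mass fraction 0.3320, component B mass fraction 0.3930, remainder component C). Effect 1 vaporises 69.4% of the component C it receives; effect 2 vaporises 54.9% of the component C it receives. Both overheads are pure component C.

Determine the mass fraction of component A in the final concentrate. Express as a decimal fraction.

component C in feed = 180×0.275 = 49.5 g/s.
After stage 1: component C left = (1−0.694)×49.5 = 15.147; stream total = 145.65 g/s.
After stage 2: component C left = (1−0.549)×15.147 = 6.8313; final concentrate = 137.33 g/s.
component A fraction = 59.76/137.33 = 0.4352.

0.4352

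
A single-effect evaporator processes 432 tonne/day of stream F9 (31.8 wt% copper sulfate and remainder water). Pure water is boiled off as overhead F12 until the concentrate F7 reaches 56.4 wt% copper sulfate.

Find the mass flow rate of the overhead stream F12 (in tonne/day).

188.4 tonne/day

copper sulfate is conserved: 432×0.318 = 137.38 tonne/day all reports to the concentrate.
Concentrate = 137.38/(target fraction) = 243.57 tonne/day.
Overhead = 432 − 243.57 = 188.43 tonne/day.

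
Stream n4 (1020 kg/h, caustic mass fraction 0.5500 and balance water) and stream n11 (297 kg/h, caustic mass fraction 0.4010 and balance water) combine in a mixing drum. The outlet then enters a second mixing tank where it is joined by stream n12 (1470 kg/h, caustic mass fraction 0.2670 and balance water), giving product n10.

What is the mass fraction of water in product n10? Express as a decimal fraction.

Overall, product flow = 2787 kg/h.
water in = 1020×0.450 + 297×0.599 + 1470×0.733 = 1714.4 kg/h.
water fraction in n10 = 0.6151.

0.6151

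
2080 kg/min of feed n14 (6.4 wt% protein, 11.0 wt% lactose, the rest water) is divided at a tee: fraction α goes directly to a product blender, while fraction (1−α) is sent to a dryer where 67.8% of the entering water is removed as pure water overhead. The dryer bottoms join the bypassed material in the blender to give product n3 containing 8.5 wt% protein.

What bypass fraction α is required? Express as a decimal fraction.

All 2080×0.064 = 133.12 kg/min of protein reaches n3, so n3 = 133.12/0.085 = 1566.1 kg/min and vapour = 513.88 kg/min.
The evaporator receives (1−α)·2080 of feed at 0.826 water and removes 0.678 of that water:
0.678×0.826×(1−α)×2080 = 513.88
(1−α) = 513.88/1164.9 = 0.4412;  α = 0.5588.

0.559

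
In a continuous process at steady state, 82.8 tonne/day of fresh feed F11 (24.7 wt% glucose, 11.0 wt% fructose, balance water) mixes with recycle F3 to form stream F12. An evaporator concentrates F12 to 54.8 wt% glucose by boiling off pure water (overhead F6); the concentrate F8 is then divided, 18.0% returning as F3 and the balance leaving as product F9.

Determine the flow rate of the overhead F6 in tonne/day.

45.48 tonne/day

Overall glucose balance (none leaves overhead): glucose in fresh feed = glucose in product, i.e. 82.8×0.247 = (1−0.180)·F8·0.548.
F8 = 20.452/(0.548×0.820) = 45.513 tonne/day.
Recycle F3 = 0.180×45.513 = 8.1923 tonne/day.
Combined feed F12 = 82.8 + 8.1923 = 90.992 tonne/day.
Overhead F6 = F12 − F8 = 90.992 − 45.513 = 45.48 tonne/day.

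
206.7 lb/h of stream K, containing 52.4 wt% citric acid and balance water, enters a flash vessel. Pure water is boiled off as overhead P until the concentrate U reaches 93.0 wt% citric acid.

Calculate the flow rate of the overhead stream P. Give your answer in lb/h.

90.24 lb/h

citric acid is conserved: 206.7×0.524 = 108.31 lb/h all reports to the concentrate.
Concentrate = 108.31/(target fraction) = 116.46 lb/h.
Overhead = 206.7 − 116.46 = 90.237 lb/h.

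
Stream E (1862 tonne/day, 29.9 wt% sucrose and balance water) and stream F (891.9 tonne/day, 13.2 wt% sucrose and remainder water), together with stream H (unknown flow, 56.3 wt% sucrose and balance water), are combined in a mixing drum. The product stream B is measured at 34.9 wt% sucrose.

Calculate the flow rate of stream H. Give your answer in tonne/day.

1339 tonne/day

Let H be the unknown flow. Total out = 2753.9 + H.
sucrose balance: 674.47 + 0.563·H = 0.349·(2753.9 + H)
(0.563 − 0.349)·H = 0.349×2753.9 − 674.47 = 286.64
H = 286.64 / 0.214 = 1339.5 tonne/day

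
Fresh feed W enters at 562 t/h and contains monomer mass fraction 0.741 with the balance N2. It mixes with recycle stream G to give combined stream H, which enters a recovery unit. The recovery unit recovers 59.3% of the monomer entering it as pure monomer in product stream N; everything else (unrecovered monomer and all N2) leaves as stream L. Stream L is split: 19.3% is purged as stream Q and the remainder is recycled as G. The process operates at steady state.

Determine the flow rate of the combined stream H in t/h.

1374 t/h

N2 enters only via W and leaves only via the purge: 562×0.259 = 0.193×(N2 in L), and the recovery unit passes all N2, so N2 in H = N2 in L = 754.19 t/h.
monomer in H: m_A = 562×0.741 + (1−0.193)·(1−0.593)·m_A, so m_A = 416.44/0.6716 = 620.12 t/h.
H = 620.12 + 754.19 = 1374.3 t/h.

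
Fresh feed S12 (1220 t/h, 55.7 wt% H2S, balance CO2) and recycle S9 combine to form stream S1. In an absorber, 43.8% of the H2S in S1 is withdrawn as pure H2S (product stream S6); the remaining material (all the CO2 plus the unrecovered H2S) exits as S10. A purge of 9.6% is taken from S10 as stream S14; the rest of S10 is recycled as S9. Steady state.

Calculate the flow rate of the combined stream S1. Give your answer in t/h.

7011 t/h

CO2 enters only via S12 and leaves only via the purge: 1220×0.443 = 0.096×(CO2 in S10), and the absorber passes all CO2, so CO2 in S1 = CO2 in S10 = 5629.8 t/h.
H2S in S1: m_A = 1220×0.557 + (1−0.096)·(1−0.438)·m_A, so m_A = 679.54/0.4920 = 1381.3 t/h.
S1 = 1381.3 + 5629.8 = 7011.1 t/h.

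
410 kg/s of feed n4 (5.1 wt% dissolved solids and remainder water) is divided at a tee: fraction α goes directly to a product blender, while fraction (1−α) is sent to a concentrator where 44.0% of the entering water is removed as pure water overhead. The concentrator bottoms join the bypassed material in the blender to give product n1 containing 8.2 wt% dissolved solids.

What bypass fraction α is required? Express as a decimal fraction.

0.095

All 410×0.051 = 20.91 kg/s of dissolved solids reaches n1, so n1 = 20.91/0.082 = 255 kg/s and vapour = 155 kg/s.
The evaporator receives (1−α)·410 of feed at 0.949 water and removes 0.440 of that water:
0.440×0.949×(1−α)×410 = 155
(1−α) = 155/171.2 = 0.9054;  α = 0.0946.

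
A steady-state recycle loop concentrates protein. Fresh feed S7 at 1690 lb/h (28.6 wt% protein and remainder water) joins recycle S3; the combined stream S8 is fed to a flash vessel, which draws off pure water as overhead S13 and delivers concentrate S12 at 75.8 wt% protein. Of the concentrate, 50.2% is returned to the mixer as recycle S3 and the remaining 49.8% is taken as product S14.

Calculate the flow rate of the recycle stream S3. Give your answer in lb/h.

Overall protein balance (none leaves overhead): protein in fresh feed = protein in product, i.e. 1690×0.286 = (1−0.502)·S12·0.758.
S12 = 483.34/(0.758×0.498) = 1280.4 lb/h.
Recycle S3 = 0.502×1280.4 = 642.77 lb/h.

642.8 lb/h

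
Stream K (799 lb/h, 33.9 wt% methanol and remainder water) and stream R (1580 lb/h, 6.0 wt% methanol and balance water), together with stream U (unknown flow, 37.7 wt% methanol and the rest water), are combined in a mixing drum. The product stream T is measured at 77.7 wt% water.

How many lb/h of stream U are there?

1070 lb/h

Let U be the unknown flow. Total out = 2379 + U.
water balance: 2013.3 + 0.623·U = 0.777·(2379 + U)
(0.623 − 0.777)·U = 0.777×2379 − 2013.3 = -164.86
U = -164.86 / -0.154 = 1070.5 lb/h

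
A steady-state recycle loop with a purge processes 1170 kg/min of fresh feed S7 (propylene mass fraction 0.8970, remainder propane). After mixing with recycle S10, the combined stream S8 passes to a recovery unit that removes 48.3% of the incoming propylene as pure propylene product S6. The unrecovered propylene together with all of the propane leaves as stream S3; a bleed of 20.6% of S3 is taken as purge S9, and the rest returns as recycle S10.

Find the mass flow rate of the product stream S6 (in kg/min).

859.9 kg/min

propylene in S8: m_A = 1170×0.897 + (1−0.206)·(1−0.483)·m_A, so m_A = 1049.5/0.5895 = 1780.3 kg/min.
Product S6 = 0.483×1780.3 = 859.88 kg/min.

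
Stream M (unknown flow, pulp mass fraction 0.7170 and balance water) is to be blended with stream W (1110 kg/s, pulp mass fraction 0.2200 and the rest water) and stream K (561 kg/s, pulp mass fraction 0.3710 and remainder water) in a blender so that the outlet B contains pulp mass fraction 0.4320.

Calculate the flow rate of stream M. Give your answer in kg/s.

Let M be the unknown flow. Total out = 1671 + M.
pulp balance: 452.33 + 0.717·M = 0.432·(1671 + M)
(0.717 − 0.432)·M = 0.432×1671 − 452.33 = 269.54
M = 269.54 / 0.285 = 945.76 kg/s

945.8 kg/s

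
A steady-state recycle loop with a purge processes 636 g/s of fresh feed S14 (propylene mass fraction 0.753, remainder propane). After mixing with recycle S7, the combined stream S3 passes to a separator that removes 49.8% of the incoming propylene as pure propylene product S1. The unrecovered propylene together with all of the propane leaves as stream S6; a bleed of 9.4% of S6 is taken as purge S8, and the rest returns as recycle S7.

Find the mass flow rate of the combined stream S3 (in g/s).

2550 g/s

propane enters only via S14 and leaves only via the purge: 636×0.247 = 0.094×(propane in S6), and the separator passes all propane, so propane in S3 = propane in S6 = 1671.2 g/s.
propylene in S3: m_A = 636×0.753 + (1−0.094)·(1−0.498)·m_A, so m_A = 478.91/0.5452 = 878.43 g/s.
S3 = 878.43 + 1671.2 = 2549.6 g/s.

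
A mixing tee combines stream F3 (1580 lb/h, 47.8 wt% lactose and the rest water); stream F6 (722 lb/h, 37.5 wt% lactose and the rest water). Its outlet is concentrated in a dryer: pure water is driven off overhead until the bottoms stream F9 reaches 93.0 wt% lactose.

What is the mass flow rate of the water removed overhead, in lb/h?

lactose entering = 1580×0.478 + 722×0.375 = 1026 lb/h.
All lactose reports to F9, so F9 = 1026/0.930 = 1103.2 lb/h.
Total feed = 2302 lb/h; overhead = 2302 − 1103.2 = 1198.8 lb/h.

1199 lb/h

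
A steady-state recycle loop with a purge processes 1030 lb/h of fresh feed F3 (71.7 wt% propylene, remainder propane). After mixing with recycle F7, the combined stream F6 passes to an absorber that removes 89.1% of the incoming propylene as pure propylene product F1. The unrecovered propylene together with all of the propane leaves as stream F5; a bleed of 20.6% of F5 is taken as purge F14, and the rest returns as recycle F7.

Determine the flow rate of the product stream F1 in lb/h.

720.4 lb/h

propylene in F6: m_A = 1030×0.717 + (1−0.206)·(1−0.891)·m_A, so m_A = 738.51/0.9135 = 808.48 lb/h.
Product F1 = 0.891×808.48 = 720.36 lb/h.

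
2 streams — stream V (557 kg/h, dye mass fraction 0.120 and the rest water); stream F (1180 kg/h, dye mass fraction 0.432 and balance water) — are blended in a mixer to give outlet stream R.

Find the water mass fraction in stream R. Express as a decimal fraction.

0.668

Total flow out = 557 + 1180 = 1737 kg/h.
water in = 557×0.880 + 1180×0.568 = 1160.4 kg/h.
water mass fraction in R = 1160.4/1737 = 0.668.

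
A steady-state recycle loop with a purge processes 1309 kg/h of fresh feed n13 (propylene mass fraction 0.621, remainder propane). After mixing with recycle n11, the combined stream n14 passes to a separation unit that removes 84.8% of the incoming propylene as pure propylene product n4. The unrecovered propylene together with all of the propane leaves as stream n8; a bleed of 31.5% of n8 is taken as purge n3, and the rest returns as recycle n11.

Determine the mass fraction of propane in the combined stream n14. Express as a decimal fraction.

0.634

propane enters only via n13 and leaves only via the purge: 1309×0.379 = 0.315×(propane in n8), and the separation unit passes all propane, so propane in n14 = propane in n8 = 1575 kg/h.
propylene in n14: m_A = 1309×0.621 + (1−0.315)·(1−0.848)·m_A, so m_A = 812.89/0.8959 = 907.36 kg/h.
n14 = 907.36 + 1575 = 2482.3 kg/h.
propane fraction in n14 = 1575/2482.3 = 0.634.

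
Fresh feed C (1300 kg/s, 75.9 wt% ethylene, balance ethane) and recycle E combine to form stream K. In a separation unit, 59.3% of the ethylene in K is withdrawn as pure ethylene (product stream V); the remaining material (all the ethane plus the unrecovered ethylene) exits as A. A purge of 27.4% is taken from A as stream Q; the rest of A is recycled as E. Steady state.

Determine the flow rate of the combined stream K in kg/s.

2544 kg/s

ethane enters only via C and leaves only via the purge: 1300×0.241 = 0.274×(ethane in A), and the separation unit passes all ethane, so ethane in K = ethane in A = 1143.4 kg/s.
ethylene in K: m_A = 1300×0.759 + (1−0.274)·(1−0.593)·m_A, so m_A = 986.7/0.7045 = 1400.5 kg/s.
K = 1400.5 + 1143.4 = 2544 kg/s.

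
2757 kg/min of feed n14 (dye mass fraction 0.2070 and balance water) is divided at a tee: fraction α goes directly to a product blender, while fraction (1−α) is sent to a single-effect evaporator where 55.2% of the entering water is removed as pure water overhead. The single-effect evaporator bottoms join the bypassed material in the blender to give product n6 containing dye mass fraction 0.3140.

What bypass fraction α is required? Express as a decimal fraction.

All 2757×0.207 = 570.7 kg/min of dye reaches n6, so n6 = 570.7/0.314 = 1817.5 kg/min and vapour = 939.49 kg/min.
The evaporator receives (1−α)·2757 of feed at 0.793 water and removes 0.552 of that water:
0.552×0.793×(1−α)×2757 = 939.49
(1−α) = 939.49/1206.8 = 0.7785;  α = 0.2215.

0.222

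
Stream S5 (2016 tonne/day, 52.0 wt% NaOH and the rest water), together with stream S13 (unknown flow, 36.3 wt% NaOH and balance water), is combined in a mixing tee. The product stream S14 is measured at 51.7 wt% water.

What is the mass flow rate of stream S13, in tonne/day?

Let S13 be the unknown flow. Total out = 2016 + S13.
water balance: 967.68 + 0.637·S13 = 0.517·(2016 + S13)
(0.637 − 0.517)·S13 = 0.517×2016 − 967.68 = 74.592
S13 = 74.592 / 0.120 = 621.6 tonne/day

621.6 tonne/day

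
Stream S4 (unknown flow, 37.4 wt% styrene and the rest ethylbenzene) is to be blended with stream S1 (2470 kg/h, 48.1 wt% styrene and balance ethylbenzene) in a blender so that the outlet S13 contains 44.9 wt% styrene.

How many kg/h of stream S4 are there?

1054 kg/h

Let S4 be the unknown flow. Total out = 2470 + S4.
styrene balance: 1188.1 + 0.374·S4 = 0.449·(2470 + S4)
(0.374 − 0.449)·S4 = 0.449×2470 − 1188.1 = -79.04
S4 = -79.04 / -0.075 = 1053.9 kg/h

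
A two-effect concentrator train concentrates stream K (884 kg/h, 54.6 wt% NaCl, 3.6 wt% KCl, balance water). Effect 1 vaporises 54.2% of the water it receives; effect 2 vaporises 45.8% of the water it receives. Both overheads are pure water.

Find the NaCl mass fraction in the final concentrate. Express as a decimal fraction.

water in feed = 884×0.418 = 369.51 kg/h.
After stage 1: water left = (1−0.542)×369.51 = 169.24; stream total = 683.72 kg/h.
After stage 2: water left = (1−0.458)×169.24 = 91.726; final concentrate = 606.21 kg/h.
NaCl fraction = 482.66/606.21 = 0.7962.

0.7962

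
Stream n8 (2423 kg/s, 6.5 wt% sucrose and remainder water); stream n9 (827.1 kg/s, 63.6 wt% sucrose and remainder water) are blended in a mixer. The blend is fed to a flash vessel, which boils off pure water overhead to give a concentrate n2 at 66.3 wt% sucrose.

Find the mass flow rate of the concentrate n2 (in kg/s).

1031 kg/s

sucrose entering = 2423×0.065 + 827.1×0.636 = 683.53 kg/s.
All sucrose reports to n2, so n2 = 683.53/0.663 = 1031 kg/s.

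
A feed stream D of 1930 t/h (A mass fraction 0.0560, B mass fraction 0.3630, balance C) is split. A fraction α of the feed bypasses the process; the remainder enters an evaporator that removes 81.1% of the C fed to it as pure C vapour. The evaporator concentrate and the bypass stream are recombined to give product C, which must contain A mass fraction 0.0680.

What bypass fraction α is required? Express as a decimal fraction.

All 1930×0.056 = 108.08 t/h of A reaches C, so C = 108.08/0.068 = 1589.4 t/h and vapour = 340.59 t/h.
The evaporator receives (1−α)·1930 of feed at 0.581 C and removes 0.811 of that C:
0.811×0.581×(1−α)×1930 = 340.59
(1−α) = 340.59/909.4 = 0.3745;  α = 0.6255.

0.625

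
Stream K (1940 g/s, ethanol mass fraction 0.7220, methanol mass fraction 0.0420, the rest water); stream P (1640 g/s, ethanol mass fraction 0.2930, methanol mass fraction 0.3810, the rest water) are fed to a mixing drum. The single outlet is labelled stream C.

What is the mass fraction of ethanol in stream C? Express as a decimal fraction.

Total flow out = 1940 + 1640 = 3580 g/s.
ethanol in = 1940×0.722 + 1640×0.293 = 1881.2 g/s.
ethanol mass fraction in C = 1881.2/3580 = 0.5255.

0.5255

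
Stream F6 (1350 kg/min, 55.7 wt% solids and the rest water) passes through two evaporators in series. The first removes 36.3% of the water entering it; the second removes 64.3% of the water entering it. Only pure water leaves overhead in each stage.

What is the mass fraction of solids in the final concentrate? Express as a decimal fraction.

water in feed = 1350×0.443 = 598.05 kg/min.
After stage 1: water left = (1−0.363)×598.05 = 380.96; stream total = 1132.9 kg/min.
After stage 2: water left = (1−0.643)×380.96 = 136; final concentrate = 887.95 kg/min.
solids fraction = 751.95/887.95 = 0.847.

0.847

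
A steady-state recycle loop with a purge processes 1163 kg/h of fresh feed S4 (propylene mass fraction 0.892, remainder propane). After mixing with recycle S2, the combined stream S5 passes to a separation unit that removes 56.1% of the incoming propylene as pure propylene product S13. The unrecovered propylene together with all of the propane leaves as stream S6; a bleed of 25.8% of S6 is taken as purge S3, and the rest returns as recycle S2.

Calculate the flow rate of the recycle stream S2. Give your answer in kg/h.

862.4 kg/h

propane enters only via S4 and leaves only via the purge: 1163×0.108 = 0.258×(propane in S6), and the separation unit passes all propane, so propane in S5 = propane in S6 = 486.84 kg/h.
propylene in S5: m_A = 1163×0.892 + (1−0.258)·(1−0.561)·m_A, so m_A = 1037.4/0.6743 = 1538.6 kg/h.
S6 = (1−0.561)×1538.6 + 486.84 = 1162.3 kg/h.
Recycle S2 = (1−0.258)×1162.3 = 862.4 kg/h.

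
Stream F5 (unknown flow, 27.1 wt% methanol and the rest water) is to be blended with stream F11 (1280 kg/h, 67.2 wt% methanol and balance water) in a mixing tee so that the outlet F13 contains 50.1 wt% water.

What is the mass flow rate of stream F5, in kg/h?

Let F5 be the unknown flow. Total out = 1280 + F5.
water balance: 419.84 + 0.729·F5 = 0.501·(1280 + F5)
(0.729 − 0.501)·F5 = 0.501×1280 − 419.84 = 221.44
F5 = 221.44 / 0.228 = 971.23 kg/h

971.2 kg/h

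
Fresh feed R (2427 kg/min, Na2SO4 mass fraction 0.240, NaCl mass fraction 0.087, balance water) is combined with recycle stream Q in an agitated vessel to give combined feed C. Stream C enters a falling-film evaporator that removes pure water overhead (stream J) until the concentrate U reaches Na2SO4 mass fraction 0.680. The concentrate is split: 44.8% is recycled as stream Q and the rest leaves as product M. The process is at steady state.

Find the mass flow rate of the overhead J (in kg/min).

1570 kg/min

Overall Na2SO4 balance (none leaves overhead): Na2SO4 in fresh feed = Na2SO4 in product, i.e. 2427×0.240 = (1−0.448)·U·0.680.
U = 582.48/(0.680×0.552) = 1551.8 kg/min.
Recycle Q = 0.448×1551.8 = 695.2 kg/min.
Combined feed C = 2427 + 695.2 = 3122.2 kg/min.
Overhead J = C − U = 3122.2 − 1551.8 = 1570.4 kg/min.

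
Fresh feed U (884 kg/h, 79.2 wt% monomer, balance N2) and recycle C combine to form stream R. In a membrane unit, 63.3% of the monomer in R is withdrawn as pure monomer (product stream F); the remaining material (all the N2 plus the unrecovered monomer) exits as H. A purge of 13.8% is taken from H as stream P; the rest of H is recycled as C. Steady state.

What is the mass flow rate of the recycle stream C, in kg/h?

N2 enters only via U and leaves only via the purge: 884×0.208 = 0.138×(N2 in H), and the membrane unit passes all N2, so N2 in R = N2 in H = 1332.4 kg/h.
monomer in R: m_A = 884×0.792 + (1−0.138)·(1−0.633)·m_A, so m_A = 700.13/0.6836 = 1024.1 kg/h.
H = (1−0.633)×1024.1 + 1332.4 = 1708.3 kg/h.
Recycle C = (1−0.138)×1708.3 = 1472.5 kg/h.

1473 kg/h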